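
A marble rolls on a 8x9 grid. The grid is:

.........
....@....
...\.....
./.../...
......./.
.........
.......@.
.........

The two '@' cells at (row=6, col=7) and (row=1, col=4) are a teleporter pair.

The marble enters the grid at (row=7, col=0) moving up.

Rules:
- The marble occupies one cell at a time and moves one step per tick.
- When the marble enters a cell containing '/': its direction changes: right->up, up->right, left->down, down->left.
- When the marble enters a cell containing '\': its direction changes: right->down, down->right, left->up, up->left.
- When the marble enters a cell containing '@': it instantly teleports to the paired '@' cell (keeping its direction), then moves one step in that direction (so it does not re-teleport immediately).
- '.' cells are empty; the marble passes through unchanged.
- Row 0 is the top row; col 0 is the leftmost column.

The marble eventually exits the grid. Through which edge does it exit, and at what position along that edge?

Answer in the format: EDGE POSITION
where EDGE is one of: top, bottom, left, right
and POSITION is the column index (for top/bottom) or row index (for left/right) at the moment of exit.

Answer: top 0

Derivation:
Step 1: enter (7,0), '.' pass, move up to (6,0)
Step 2: enter (6,0), '.' pass, move up to (5,0)
Step 3: enter (5,0), '.' pass, move up to (4,0)
Step 4: enter (4,0), '.' pass, move up to (3,0)
Step 5: enter (3,0), '.' pass, move up to (2,0)
Step 6: enter (2,0), '.' pass, move up to (1,0)
Step 7: enter (1,0), '.' pass, move up to (0,0)
Step 8: enter (0,0), '.' pass, move up to (-1,0)
Step 9: at (-1,0) — EXIT via top edge, pos 0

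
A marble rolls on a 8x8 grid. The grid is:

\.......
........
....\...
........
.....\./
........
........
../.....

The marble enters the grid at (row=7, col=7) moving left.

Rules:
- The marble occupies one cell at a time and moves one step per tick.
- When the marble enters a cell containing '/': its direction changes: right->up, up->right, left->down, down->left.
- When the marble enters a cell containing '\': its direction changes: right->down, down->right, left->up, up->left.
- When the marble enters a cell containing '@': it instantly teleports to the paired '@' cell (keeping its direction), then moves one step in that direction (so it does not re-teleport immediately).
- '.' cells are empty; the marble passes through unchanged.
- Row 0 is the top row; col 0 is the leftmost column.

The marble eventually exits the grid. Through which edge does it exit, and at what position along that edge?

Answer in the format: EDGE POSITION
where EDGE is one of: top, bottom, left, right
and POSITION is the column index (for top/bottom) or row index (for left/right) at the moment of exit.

Answer: bottom 2

Derivation:
Step 1: enter (7,7), '.' pass, move left to (7,6)
Step 2: enter (7,6), '.' pass, move left to (7,5)
Step 3: enter (7,5), '.' pass, move left to (7,4)
Step 4: enter (7,4), '.' pass, move left to (7,3)
Step 5: enter (7,3), '.' pass, move left to (7,2)
Step 6: enter (7,2), '/' deflects left->down, move down to (8,2)
Step 7: at (8,2) — EXIT via bottom edge, pos 2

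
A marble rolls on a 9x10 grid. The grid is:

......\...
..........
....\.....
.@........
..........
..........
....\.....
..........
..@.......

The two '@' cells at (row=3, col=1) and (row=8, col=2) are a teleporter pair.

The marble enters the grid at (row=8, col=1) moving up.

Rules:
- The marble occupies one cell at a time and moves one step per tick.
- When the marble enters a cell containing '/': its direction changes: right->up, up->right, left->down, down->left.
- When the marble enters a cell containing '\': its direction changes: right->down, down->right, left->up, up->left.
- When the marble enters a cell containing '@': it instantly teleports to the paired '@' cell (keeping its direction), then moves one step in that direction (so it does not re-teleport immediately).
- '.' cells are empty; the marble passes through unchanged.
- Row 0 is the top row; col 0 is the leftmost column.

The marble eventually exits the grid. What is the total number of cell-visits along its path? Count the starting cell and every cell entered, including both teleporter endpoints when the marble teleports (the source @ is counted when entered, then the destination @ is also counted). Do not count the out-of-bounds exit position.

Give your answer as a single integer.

Step 1: enter (8,1), '.' pass, move up to (7,1)
Step 2: enter (7,1), '.' pass, move up to (6,1)
Step 3: enter (6,1), '.' pass, move up to (5,1)
Step 4: enter (5,1), '.' pass, move up to (4,1)
Step 5: enter (4,1), '.' pass, move up to (3,1)
Step 6: enter (3,1), '@' teleport (3,1)->(8,2), also enter (8,2), move up to (7,2)
Step 7: enter (7,2), '.' pass, move up to (6,2)
Step 8: enter (6,2), '.' pass, move up to (5,2)
Step 9: enter (5,2), '.' pass, move up to (4,2)
Step 10: enter (4,2), '.' pass, move up to (3,2)
Step 11: enter (3,2), '.' pass, move up to (2,2)
Step 12: enter (2,2), '.' pass, move up to (1,2)
Step 13: enter (1,2), '.' pass, move up to (0,2)
Step 14: enter (0,2), '.' pass, move up to (-1,2)
Step 15: at (-1,2) — EXIT via top edge, pos 2
Path length (cell visits): 15

Answer: 15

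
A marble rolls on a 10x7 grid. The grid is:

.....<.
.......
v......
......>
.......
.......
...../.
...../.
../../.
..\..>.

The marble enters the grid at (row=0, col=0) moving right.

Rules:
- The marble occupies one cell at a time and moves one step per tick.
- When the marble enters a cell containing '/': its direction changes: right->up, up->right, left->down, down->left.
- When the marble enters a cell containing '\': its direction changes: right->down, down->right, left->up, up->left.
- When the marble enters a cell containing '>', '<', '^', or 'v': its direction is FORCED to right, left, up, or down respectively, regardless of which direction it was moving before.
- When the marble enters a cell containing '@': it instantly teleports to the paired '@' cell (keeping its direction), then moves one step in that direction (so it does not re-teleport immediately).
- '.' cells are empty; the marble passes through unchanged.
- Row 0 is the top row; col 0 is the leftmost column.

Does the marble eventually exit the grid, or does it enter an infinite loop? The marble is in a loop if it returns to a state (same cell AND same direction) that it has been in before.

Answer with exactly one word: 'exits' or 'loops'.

Step 1: enter (0,0), '.' pass, move right to (0,1)
Step 2: enter (0,1), '.' pass, move right to (0,2)
Step 3: enter (0,2), '.' pass, move right to (0,3)
Step 4: enter (0,3), '.' pass, move right to (0,4)
Step 5: enter (0,4), '.' pass, move right to (0,5)
Step 6: enter (0,5), '<' forces right->left, move left to (0,4)
Step 7: enter (0,4), '.' pass, move left to (0,3)
Step 8: enter (0,3), '.' pass, move left to (0,2)
Step 9: enter (0,2), '.' pass, move left to (0,1)
Step 10: enter (0,1), '.' pass, move left to (0,0)
Step 11: enter (0,0), '.' pass, move left to (0,-1)
Step 12: at (0,-1) — EXIT via left edge, pos 0

Answer: exits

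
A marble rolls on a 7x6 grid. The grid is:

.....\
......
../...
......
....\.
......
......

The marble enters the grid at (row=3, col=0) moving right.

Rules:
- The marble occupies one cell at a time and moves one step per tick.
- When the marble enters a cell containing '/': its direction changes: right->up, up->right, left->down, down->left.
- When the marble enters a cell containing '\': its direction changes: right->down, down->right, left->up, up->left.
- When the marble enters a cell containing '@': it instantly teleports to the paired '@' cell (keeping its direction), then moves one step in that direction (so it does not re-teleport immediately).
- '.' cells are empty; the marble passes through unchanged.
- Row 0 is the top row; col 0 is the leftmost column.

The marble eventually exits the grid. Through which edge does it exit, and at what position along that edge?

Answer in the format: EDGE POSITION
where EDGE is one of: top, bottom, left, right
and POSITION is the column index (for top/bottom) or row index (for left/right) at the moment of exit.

Step 1: enter (3,0), '.' pass, move right to (3,1)
Step 2: enter (3,1), '.' pass, move right to (3,2)
Step 3: enter (3,2), '.' pass, move right to (3,3)
Step 4: enter (3,3), '.' pass, move right to (3,4)
Step 5: enter (3,4), '.' pass, move right to (3,5)
Step 6: enter (3,5), '.' pass, move right to (3,6)
Step 7: at (3,6) — EXIT via right edge, pos 3

Answer: right 3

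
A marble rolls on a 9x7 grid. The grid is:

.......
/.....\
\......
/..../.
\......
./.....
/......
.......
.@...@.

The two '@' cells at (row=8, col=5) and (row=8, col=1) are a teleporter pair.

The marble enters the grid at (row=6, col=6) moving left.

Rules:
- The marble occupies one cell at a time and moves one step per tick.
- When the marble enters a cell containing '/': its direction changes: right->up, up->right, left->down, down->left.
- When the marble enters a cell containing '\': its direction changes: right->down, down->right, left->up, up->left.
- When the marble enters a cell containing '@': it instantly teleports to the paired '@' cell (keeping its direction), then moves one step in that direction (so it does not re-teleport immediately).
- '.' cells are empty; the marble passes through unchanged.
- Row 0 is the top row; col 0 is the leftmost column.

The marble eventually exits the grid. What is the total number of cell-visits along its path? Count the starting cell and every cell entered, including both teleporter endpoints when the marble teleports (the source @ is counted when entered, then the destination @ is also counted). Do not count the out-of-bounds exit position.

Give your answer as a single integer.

Step 1: enter (6,6), '.' pass, move left to (6,5)
Step 2: enter (6,5), '.' pass, move left to (6,4)
Step 3: enter (6,4), '.' pass, move left to (6,3)
Step 4: enter (6,3), '.' pass, move left to (6,2)
Step 5: enter (6,2), '.' pass, move left to (6,1)
Step 6: enter (6,1), '.' pass, move left to (6,0)
Step 7: enter (6,0), '/' deflects left->down, move down to (7,0)
Step 8: enter (7,0), '.' pass, move down to (8,0)
Step 9: enter (8,0), '.' pass, move down to (9,0)
Step 10: at (9,0) — EXIT via bottom edge, pos 0
Path length (cell visits): 9

Answer: 9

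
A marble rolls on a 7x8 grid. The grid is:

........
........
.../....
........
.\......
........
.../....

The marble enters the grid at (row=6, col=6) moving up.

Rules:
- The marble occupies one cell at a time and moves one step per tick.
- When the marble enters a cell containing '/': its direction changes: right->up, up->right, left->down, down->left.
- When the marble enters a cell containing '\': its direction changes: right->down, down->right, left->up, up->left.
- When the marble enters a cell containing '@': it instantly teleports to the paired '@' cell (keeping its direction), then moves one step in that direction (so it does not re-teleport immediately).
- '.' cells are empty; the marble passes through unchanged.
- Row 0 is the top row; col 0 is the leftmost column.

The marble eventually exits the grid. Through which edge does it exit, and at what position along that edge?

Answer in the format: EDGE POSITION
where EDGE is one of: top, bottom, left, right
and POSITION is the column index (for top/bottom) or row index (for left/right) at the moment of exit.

Answer: top 6

Derivation:
Step 1: enter (6,6), '.' pass, move up to (5,6)
Step 2: enter (5,6), '.' pass, move up to (4,6)
Step 3: enter (4,6), '.' pass, move up to (3,6)
Step 4: enter (3,6), '.' pass, move up to (2,6)
Step 5: enter (2,6), '.' pass, move up to (1,6)
Step 6: enter (1,6), '.' pass, move up to (0,6)
Step 7: enter (0,6), '.' pass, move up to (-1,6)
Step 8: at (-1,6) — EXIT via top edge, pos 6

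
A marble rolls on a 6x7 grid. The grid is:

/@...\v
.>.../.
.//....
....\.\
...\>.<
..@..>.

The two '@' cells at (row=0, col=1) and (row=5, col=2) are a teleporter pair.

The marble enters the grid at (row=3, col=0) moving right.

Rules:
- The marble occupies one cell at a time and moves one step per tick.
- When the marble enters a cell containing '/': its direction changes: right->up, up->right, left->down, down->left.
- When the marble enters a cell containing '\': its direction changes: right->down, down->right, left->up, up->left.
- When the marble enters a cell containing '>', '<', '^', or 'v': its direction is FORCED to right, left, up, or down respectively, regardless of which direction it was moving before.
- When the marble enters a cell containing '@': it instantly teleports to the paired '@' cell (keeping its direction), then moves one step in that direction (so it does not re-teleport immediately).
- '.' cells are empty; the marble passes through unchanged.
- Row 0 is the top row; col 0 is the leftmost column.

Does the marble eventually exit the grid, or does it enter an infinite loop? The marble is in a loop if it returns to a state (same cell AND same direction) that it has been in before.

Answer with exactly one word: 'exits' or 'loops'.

Answer: loops

Derivation:
Step 1: enter (3,0), '.' pass, move right to (3,1)
Step 2: enter (3,1), '.' pass, move right to (3,2)
Step 3: enter (3,2), '.' pass, move right to (3,3)
Step 4: enter (3,3), '.' pass, move right to (3,4)
Step 5: enter (3,4), '\' deflects right->down, move down to (4,4)
Step 6: enter (4,4), '>' forces down->right, move right to (4,5)
Step 7: enter (4,5), '.' pass, move right to (4,6)
Step 8: enter (4,6), '<' forces right->left, move left to (4,5)
Step 9: enter (4,5), '.' pass, move left to (4,4)
Step 10: enter (4,4), '>' forces left->right, move right to (4,5)
Step 11: at (4,5) dir=right — LOOP DETECTED (seen before)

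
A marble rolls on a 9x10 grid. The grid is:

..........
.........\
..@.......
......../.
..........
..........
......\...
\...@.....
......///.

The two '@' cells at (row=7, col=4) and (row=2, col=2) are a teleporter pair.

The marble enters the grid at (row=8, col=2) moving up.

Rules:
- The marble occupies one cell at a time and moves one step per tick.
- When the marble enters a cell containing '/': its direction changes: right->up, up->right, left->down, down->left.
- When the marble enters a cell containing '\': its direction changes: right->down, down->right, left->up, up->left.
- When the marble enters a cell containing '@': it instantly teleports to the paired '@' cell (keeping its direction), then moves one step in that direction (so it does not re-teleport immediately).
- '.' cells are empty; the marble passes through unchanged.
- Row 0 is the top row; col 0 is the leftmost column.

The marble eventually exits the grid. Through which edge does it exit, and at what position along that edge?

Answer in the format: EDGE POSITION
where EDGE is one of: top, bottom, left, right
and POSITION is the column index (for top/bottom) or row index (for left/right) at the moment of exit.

Step 1: enter (8,2), '.' pass, move up to (7,2)
Step 2: enter (7,2), '.' pass, move up to (6,2)
Step 3: enter (6,2), '.' pass, move up to (5,2)
Step 4: enter (5,2), '.' pass, move up to (4,2)
Step 5: enter (4,2), '.' pass, move up to (3,2)
Step 6: enter (3,2), '.' pass, move up to (2,2)
Step 7: enter (2,2), '@' teleport (2,2)->(7,4), also enter (7,4), move up to (6,4)
Step 8: enter (6,4), '.' pass, move up to (5,4)
Step 9: enter (5,4), '.' pass, move up to (4,4)
Step 10: enter (4,4), '.' pass, move up to (3,4)
Step 11: enter (3,4), '.' pass, move up to (2,4)
Step 12: enter (2,4), '.' pass, move up to (1,4)
Step 13: enter (1,4), '.' pass, move up to (0,4)
Step 14: enter (0,4), '.' pass, move up to (-1,4)
Step 15: at (-1,4) — EXIT via top edge, pos 4

Answer: top 4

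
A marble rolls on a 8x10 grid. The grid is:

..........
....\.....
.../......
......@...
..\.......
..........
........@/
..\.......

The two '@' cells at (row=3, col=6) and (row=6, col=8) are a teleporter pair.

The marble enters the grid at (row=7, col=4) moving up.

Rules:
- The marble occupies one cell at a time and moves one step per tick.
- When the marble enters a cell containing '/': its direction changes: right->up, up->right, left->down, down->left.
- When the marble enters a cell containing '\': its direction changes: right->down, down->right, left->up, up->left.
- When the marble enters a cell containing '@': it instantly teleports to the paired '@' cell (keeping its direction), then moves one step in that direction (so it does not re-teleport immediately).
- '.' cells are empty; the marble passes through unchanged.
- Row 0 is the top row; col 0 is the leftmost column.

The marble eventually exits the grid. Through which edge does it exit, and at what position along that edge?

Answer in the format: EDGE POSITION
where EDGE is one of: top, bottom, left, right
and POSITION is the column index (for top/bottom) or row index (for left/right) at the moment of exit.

Step 1: enter (7,4), '.' pass, move up to (6,4)
Step 2: enter (6,4), '.' pass, move up to (5,4)
Step 3: enter (5,4), '.' pass, move up to (4,4)
Step 4: enter (4,4), '.' pass, move up to (3,4)
Step 5: enter (3,4), '.' pass, move up to (2,4)
Step 6: enter (2,4), '.' pass, move up to (1,4)
Step 7: enter (1,4), '\' deflects up->left, move left to (1,3)
Step 8: enter (1,3), '.' pass, move left to (1,2)
Step 9: enter (1,2), '.' pass, move left to (1,1)
Step 10: enter (1,1), '.' pass, move left to (1,0)
Step 11: enter (1,0), '.' pass, move left to (1,-1)
Step 12: at (1,-1) — EXIT via left edge, pos 1

Answer: left 1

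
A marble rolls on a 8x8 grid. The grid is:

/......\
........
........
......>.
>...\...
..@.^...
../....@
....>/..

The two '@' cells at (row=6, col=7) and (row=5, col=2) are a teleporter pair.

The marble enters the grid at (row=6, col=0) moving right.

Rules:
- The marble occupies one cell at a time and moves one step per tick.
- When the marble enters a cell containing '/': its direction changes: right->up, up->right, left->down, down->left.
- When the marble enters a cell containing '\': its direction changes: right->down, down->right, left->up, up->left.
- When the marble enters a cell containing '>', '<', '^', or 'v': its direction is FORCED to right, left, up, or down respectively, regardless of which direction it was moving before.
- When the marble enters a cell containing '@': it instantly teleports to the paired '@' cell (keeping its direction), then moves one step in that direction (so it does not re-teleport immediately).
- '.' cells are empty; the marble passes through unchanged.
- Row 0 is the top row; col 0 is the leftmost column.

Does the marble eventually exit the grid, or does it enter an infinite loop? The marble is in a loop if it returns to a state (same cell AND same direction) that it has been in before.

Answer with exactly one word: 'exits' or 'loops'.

Step 1: enter (6,0), '.' pass, move right to (6,1)
Step 2: enter (6,1), '.' pass, move right to (6,2)
Step 3: enter (6,2), '/' deflects right->up, move up to (5,2)
Step 4: enter (5,2), '@' teleport (5,2)->(6,7), also enter (6,7), move up to (5,7)
Step 5: enter (5,7), '.' pass, move up to (4,7)
Step 6: enter (4,7), '.' pass, move up to (3,7)
Step 7: enter (3,7), '.' pass, move up to (2,7)
Step 8: enter (2,7), '.' pass, move up to (1,7)
Step 9: enter (1,7), '.' pass, move up to (0,7)
Step 10: enter (0,7), '\' deflects up->left, move left to (0,6)
Step 11: enter (0,6), '.' pass, move left to (0,5)
Step 12: enter (0,5), '.' pass, move left to (0,4)
Step 13: enter (0,4), '.' pass, move left to (0,3)
Step 14: enter (0,3), '.' pass, move left to (0,2)
Step 15: enter (0,2), '.' pass, move left to (0,1)
Step 16: enter (0,1), '.' pass, move left to (0,0)
Step 17: enter (0,0), '/' deflects left->down, move down to (1,0)
Step 18: enter (1,0), '.' pass, move down to (2,0)
Step 19: enter (2,0), '.' pass, move down to (3,0)
Step 20: enter (3,0), '.' pass, move down to (4,0)
Step 21: enter (4,0), '>' forces down->right, move right to (4,1)
Step 22: enter (4,1), '.' pass, move right to (4,2)
Step 23: enter (4,2), '.' pass, move right to (4,3)
Step 24: enter (4,3), '.' pass, move right to (4,4)
Step 25: enter (4,4), '\' deflects right->down, move down to (5,4)
Step 26: enter (5,4), '^' forces down->up, move up to (4,4)
Step 27: enter (4,4), '\' deflects up->left, move left to (4,3)
Step 28: enter (4,3), '.' pass, move left to (4,2)
Step 29: enter (4,2), '.' pass, move left to (4,1)
Step 30: enter (4,1), '.' pass, move left to (4,0)
Step 31: enter (4,0), '>' forces left->right, move right to (4,1)
Step 32: at (4,1) dir=right — LOOP DETECTED (seen before)

Answer: loops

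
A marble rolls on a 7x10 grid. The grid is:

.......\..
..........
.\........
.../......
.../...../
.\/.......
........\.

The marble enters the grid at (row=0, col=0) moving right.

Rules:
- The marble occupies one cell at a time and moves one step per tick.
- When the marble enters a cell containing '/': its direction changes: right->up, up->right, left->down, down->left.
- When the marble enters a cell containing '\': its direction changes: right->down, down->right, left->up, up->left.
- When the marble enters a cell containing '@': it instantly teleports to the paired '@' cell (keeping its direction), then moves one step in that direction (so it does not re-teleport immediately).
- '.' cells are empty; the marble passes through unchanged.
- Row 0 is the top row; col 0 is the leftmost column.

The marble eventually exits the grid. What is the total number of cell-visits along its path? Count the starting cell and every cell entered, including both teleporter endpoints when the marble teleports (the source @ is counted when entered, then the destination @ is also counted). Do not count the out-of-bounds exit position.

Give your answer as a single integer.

Step 1: enter (0,0), '.' pass, move right to (0,1)
Step 2: enter (0,1), '.' pass, move right to (0,2)
Step 3: enter (0,2), '.' pass, move right to (0,3)
Step 4: enter (0,3), '.' pass, move right to (0,4)
Step 5: enter (0,4), '.' pass, move right to (0,5)
Step 6: enter (0,5), '.' pass, move right to (0,6)
Step 7: enter (0,6), '.' pass, move right to (0,7)
Step 8: enter (0,7), '\' deflects right->down, move down to (1,7)
Step 9: enter (1,7), '.' pass, move down to (2,7)
Step 10: enter (2,7), '.' pass, move down to (3,7)
Step 11: enter (3,7), '.' pass, move down to (4,7)
Step 12: enter (4,7), '.' pass, move down to (5,7)
Step 13: enter (5,7), '.' pass, move down to (6,7)
Step 14: enter (6,7), '.' pass, move down to (7,7)
Step 15: at (7,7) — EXIT via bottom edge, pos 7
Path length (cell visits): 14

Answer: 14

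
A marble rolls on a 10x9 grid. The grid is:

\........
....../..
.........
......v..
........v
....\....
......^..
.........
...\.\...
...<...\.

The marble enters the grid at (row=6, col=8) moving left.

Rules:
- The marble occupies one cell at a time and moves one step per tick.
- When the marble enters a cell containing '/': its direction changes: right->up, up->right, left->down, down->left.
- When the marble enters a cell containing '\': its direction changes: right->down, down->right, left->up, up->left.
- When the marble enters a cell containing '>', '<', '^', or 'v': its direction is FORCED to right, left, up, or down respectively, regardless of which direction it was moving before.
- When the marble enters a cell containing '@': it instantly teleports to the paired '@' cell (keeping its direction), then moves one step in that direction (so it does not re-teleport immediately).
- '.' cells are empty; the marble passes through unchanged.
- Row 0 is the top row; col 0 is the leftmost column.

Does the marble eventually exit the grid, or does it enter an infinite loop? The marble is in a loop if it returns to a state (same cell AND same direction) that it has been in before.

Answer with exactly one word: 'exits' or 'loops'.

Step 1: enter (6,8), '.' pass, move left to (6,7)
Step 2: enter (6,7), '.' pass, move left to (6,6)
Step 3: enter (6,6), '^' forces left->up, move up to (5,6)
Step 4: enter (5,6), '.' pass, move up to (4,6)
Step 5: enter (4,6), '.' pass, move up to (3,6)
Step 6: enter (3,6), 'v' forces up->down, move down to (4,6)
Step 7: enter (4,6), '.' pass, move down to (5,6)
Step 8: enter (5,6), '.' pass, move down to (6,6)
Step 9: enter (6,6), '^' forces down->up, move up to (5,6)
Step 10: at (5,6) dir=up — LOOP DETECTED (seen before)

Answer: loops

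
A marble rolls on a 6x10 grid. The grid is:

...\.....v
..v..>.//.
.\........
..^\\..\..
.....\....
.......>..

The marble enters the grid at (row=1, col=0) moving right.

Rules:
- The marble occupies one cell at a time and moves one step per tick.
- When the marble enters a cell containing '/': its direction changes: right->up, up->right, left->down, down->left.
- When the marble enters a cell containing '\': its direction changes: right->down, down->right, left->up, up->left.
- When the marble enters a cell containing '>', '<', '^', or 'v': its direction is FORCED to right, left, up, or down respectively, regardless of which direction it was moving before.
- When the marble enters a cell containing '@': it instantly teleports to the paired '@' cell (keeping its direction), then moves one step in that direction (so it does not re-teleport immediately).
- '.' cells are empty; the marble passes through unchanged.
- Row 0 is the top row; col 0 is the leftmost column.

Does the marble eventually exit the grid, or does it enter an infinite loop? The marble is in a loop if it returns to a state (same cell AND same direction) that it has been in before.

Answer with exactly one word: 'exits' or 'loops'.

Step 1: enter (1,0), '.' pass, move right to (1,1)
Step 2: enter (1,1), '.' pass, move right to (1,2)
Step 3: enter (1,2), 'v' forces right->down, move down to (2,2)
Step 4: enter (2,2), '.' pass, move down to (3,2)
Step 5: enter (3,2), '^' forces down->up, move up to (2,2)
Step 6: enter (2,2), '.' pass, move up to (1,2)
Step 7: enter (1,2), 'v' forces up->down, move down to (2,2)
Step 8: at (2,2) dir=down — LOOP DETECTED (seen before)

Answer: loops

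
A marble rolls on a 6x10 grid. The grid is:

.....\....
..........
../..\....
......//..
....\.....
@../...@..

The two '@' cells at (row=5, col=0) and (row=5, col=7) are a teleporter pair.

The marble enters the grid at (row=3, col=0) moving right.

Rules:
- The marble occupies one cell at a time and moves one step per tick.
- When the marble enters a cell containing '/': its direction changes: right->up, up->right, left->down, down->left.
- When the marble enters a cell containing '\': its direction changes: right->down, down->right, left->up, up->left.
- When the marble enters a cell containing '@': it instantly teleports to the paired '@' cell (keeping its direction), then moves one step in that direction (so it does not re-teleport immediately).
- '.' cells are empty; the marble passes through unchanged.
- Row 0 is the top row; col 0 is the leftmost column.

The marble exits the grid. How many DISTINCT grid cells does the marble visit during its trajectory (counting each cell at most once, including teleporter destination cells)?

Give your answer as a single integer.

Step 1: enter (3,0), '.' pass, move right to (3,1)
Step 2: enter (3,1), '.' pass, move right to (3,2)
Step 3: enter (3,2), '.' pass, move right to (3,3)
Step 4: enter (3,3), '.' pass, move right to (3,4)
Step 5: enter (3,4), '.' pass, move right to (3,5)
Step 6: enter (3,5), '.' pass, move right to (3,6)
Step 7: enter (3,6), '/' deflects right->up, move up to (2,6)
Step 8: enter (2,6), '.' pass, move up to (1,6)
Step 9: enter (1,6), '.' pass, move up to (0,6)
Step 10: enter (0,6), '.' pass, move up to (-1,6)
Step 11: at (-1,6) — EXIT via top edge, pos 6
Distinct cells visited: 10 (path length 10)

Answer: 10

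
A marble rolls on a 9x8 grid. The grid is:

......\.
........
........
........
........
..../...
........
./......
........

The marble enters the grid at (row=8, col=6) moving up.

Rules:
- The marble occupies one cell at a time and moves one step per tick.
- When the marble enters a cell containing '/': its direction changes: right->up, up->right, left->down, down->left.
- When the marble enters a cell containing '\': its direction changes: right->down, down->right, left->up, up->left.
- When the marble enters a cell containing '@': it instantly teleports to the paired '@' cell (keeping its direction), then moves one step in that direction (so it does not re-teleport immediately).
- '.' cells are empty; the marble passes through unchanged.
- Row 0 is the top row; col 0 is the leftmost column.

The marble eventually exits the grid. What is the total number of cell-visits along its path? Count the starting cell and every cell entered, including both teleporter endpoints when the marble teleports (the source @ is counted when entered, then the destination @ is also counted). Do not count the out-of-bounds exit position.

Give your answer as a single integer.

Answer: 15

Derivation:
Step 1: enter (8,6), '.' pass, move up to (7,6)
Step 2: enter (7,6), '.' pass, move up to (6,6)
Step 3: enter (6,6), '.' pass, move up to (5,6)
Step 4: enter (5,6), '.' pass, move up to (4,6)
Step 5: enter (4,6), '.' pass, move up to (3,6)
Step 6: enter (3,6), '.' pass, move up to (2,6)
Step 7: enter (2,6), '.' pass, move up to (1,6)
Step 8: enter (1,6), '.' pass, move up to (0,6)
Step 9: enter (0,6), '\' deflects up->left, move left to (0,5)
Step 10: enter (0,5), '.' pass, move left to (0,4)
Step 11: enter (0,4), '.' pass, move left to (0,3)
Step 12: enter (0,3), '.' pass, move left to (0,2)
Step 13: enter (0,2), '.' pass, move left to (0,1)
Step 14: enter (0,1), '.' pass, move left to (0,0)
Step 15: enter (0,0), '.' pass, move left to (0,-1)
Step 16: at (0,-1) — EXIT via left edge, pos 0
Path length (cell visits): 15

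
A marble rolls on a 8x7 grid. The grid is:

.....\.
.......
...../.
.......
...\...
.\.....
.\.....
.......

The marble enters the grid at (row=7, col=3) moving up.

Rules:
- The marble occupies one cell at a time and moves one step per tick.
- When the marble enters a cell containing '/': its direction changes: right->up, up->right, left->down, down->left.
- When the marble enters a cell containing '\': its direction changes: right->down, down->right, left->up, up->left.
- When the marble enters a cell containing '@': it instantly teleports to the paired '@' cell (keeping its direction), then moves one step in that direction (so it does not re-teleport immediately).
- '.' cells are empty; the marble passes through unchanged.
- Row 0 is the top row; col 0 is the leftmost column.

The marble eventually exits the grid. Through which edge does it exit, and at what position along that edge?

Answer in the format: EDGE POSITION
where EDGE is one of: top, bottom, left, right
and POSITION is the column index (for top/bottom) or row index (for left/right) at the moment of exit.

Step 1: enter (7,3), '.' pass, move up to (6,3)
Step 2: enter (6,3), '.' pass, move up to (5,3)
Step 3: enter (5,3), '.' pass, move up to (4,3)
Step 4: enter (4,3), '\' deflects up->left, move left to (4,2)
Step 5: enter (4,2), '.' pass, move left to (4,1)
Step 6: enter (4,1), '.' pass, move left to (4,0)
Step 7: enter (4,0), '.' pass, move left to (4,-1)
Step 8: at (4,-1) — EXIT via left edge, pos 4

Answer: left 4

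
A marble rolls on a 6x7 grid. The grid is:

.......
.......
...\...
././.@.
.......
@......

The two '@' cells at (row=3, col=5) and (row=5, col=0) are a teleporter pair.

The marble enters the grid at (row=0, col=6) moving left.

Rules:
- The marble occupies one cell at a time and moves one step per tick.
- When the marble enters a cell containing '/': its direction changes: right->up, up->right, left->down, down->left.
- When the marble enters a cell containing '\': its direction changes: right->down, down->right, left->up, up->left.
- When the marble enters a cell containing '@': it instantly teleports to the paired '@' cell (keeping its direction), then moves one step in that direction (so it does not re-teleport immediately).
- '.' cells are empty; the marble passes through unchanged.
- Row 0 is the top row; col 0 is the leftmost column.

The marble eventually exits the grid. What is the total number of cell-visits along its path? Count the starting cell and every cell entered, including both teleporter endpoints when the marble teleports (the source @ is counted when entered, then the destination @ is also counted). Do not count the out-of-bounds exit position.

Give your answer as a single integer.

Answer: 7

Derivation:
Step 1: enter (0,6), '.' pass, move left to (0,5)
Step 2: enter (0,5), '.' pass, move left to (0,4)
Step 3: enter (0,4), '.' pass, move left to (0,3)
Step 4: enter (0,3), '.' pass, move left to (0,2)
Step 5: enter (0,2), '.' pass, move left to (0,1)
Step 6: enter (0,1), '.' pass, move left to (0,0)
Step 7: enter (0,0), '.' pass, move left to (0,-1)
Step 8: at (0,-1) — EXIT via left edge, pos 0
Path length (cell visits): 7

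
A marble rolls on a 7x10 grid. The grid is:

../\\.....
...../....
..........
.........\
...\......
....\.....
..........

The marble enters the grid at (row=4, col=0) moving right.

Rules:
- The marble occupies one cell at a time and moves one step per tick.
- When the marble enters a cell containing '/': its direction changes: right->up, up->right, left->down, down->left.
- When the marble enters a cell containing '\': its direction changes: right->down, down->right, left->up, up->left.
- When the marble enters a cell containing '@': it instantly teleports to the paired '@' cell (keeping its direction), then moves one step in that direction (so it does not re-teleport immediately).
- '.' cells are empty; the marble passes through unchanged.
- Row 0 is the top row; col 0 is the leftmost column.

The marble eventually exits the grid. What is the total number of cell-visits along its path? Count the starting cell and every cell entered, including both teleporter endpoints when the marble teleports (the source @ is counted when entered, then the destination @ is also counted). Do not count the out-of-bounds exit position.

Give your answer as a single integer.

Answer: 6

Derivation:
Step 1: enter (4,0), '.' pass, move right to (4,1)
Step 2: enter (4,1), '.' pass, move right to (4,2)
Step 3: enter (4,2), '.' pass, move right to (4,3)
Step 4: enter (4,3), '\' deflects right->down, move down to (5,3)
Step 5: enter (5,3), '.' pass, move down to (6,3)
Step 6: enter (6,3), '.' pass, move down to (7,3)
Step 7: at (7,3) — EXIT via bottom edge, pos 3
Path length (cell visits): 6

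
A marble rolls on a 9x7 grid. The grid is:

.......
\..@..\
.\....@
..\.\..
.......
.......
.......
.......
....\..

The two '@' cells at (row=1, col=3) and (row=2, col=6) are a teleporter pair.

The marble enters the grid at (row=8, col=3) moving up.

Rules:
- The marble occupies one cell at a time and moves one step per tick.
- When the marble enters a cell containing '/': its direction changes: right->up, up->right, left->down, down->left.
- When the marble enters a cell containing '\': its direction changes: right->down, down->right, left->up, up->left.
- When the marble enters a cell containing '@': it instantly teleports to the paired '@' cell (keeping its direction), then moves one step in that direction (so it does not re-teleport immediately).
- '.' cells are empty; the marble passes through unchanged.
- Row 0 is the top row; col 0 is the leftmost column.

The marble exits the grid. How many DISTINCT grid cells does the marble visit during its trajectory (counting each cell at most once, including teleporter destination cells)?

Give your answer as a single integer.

Answer: 18

Derivation:
Step 1: enter (8,3), '.' pass, move up to (7,3)
Step 2: enter (7,3), '.' pass, move up to (6,3)
Step 3: enter (6,3), '.' pass, move up to (5,3)
Step 4: enter (5,3), '.' pass, move up to (4,3)
Step 5: enter (4,3), '.' pass, move up to (3,3)
Step 6: enter (3,3), '.' pass, move up to (2,3)
Step 7: enter (2,3), '.' pass, move up to (1,3)
Step 8: enter (1,3), '@' teleport (1,3)->(2,6), also enter (2,6), move up to (1,6)
Step 9: enter (1,6), '\' deflects up->left, move left to (1,5)
Step 10: enter (1,5), '.' pass, move left to (1,4)
Step 11: enter (1,4), '.' pass, move left to (1,3)
Step 12: enter (1,3), '@' teleport (1,3)->(2,6), also enter (2,6), move left to (2,5)
Step 13: enter (2,5), '.' pass, move left to (2,4)
Step 14: enter (2,4), '.' pass, move left to (2,3)
Step 15: enter (2,3), '.' pass, move left to (2,2)
Step 16: enter (2,2), '.' pass, move left to (2,1)
Step 17: enter (2,1), '\' deflects left->up, move up to (1,1)
Step 18: enter (1,1), '.' pass, move up to (0,1)
Step 19: enter (0,1), '.' pass, move up to (-1,1)
Step 20: at (-1,1) — EXIT via top edge, pos 1
Distinct cells visited: 18 (path length 21)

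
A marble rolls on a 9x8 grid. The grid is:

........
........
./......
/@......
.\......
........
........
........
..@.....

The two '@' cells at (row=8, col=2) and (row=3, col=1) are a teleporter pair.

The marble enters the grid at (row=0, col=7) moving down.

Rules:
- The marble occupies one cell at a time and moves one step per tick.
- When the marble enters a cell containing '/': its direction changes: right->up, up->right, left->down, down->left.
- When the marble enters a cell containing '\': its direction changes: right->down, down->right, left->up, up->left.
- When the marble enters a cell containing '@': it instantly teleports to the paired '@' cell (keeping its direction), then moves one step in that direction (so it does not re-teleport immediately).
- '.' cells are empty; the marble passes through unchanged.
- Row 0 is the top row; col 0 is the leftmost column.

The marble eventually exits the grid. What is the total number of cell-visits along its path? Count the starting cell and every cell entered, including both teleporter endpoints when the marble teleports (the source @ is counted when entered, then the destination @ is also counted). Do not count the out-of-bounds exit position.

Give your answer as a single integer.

Answer: 9

Derivation:
Step 1: enter (0,7), '.' pass, move down to (1,7)
Step 2: enter (1,7), '.' pass, move down to (2,7)
Step 3: enter (2,7), '.' pass, move down to (3,7)
Step 4: enter (3,7), '.' pass, move down to (4,7)
Step 5: enter (4,7), '.' pass, move down to (5,7)
Step 6: enter (5,7), '.' pass, move down to (6,7)
Step 7: enter (6,7), '.' pass, move down to (7,7)
Step 8: enter (7,7), '.' pass, move down to (8,7)
Step 9: enter (8,7), '.' pass, move down to (9,7)
Step 10: at (9,7) — EXIT via bottom edge, pos 7
Path length (cell visits): 9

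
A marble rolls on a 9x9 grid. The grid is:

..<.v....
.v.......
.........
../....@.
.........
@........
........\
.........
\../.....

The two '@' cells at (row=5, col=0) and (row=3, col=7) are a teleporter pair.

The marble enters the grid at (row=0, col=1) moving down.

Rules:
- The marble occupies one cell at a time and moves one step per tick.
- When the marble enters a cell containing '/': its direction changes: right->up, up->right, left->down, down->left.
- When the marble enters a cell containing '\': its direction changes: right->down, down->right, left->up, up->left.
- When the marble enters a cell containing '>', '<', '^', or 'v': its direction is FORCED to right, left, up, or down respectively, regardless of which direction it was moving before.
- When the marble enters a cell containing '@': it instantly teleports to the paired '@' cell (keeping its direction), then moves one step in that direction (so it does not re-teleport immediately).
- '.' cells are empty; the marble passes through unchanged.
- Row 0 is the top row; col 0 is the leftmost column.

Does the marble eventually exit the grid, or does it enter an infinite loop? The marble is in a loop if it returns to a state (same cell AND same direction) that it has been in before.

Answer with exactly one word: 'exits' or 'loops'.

Answer: exits

Derivation:
Step 1: enter (0,1), '.' pass, move down to (1,1)
Step 2: enter (1,1), 'v' forces down->down, move down to (2,1)
Step 3: enter (2,1), '.' pass, move down to (3,1)
Step 4: enter (3,1), '.' pass, move down to (4,1)
Step 5: enter (4,1), '.' pass, move down to (5,1)
Step 6: enter (5,1), '.' pass, move down to (6,1)
Step 7: enter (6,1), '.' pass, move down to (7,1)
Step 8: enter (7,1), '.' pass, move down to (8,1)
Step 9: enter (8,1), '.' pass, move down to (9,1)
Step 10: at (9,1) — EXIT via bottom edge, pos 1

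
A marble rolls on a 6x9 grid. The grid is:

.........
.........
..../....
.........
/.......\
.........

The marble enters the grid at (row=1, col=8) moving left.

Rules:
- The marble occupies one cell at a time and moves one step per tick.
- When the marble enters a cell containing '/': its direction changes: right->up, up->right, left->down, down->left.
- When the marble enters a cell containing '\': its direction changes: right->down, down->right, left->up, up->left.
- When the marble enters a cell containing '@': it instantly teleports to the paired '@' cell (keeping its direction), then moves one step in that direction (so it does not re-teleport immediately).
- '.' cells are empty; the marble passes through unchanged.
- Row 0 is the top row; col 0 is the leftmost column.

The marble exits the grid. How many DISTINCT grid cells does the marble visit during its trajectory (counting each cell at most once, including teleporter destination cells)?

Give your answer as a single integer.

Answer: 9

Derivation:
Step 1: enter (1,8), '.' pass, move left to (1,7)
Step 2: enter (1,7), '.' pass, move left to (1,6)
Step 3: enter (1,6), '.' pass, move left to (1,5)
Step 4: enter (1,5), '.' pass, move left to (1,4)
Step 5: enter (1,4), '.' pass, move left to (1,3)
Step 6: enter (1,3), '.' pass, move left to (1,2)
Step 7: enter (1,2), '.' pass, move left to (1,1)
Step 8: enter (1,1), '.' pass, move left to (1,0)
Step 9: enter (1,0), '.' pass, move left to (1,-1)
Step 10: at (1,-1) — EXIT via left edge, pos 1
Distinct cells visited: 9 (path length 9)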